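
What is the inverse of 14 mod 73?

47

73 = 5·14 + 3
14 = 4·3 + 2
3 = 1·2 + 1
2 = 2·1 + 0
gcd(14, 73) = 1, so the inverse exists.
Bézout: 1 = 5·73 − 26·14.
So 14⁻¹ ≡ −26 ≡ 47 (mod 73).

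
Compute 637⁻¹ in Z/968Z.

By the extended Euclidean algorithm:
968 = 1*637 + 331
637 = 1*331 + 306
331 = 1*306 + 25
306 = 12*25 + 6
25 = 4*6 + 1
6 = 6*1 + 0
gcd(637, 968) = 1, so the inverse exists.
Back-substitute for 1:
1 = 1*25 − 4*6
  = −4*306 + 49*25
  = 49*331 − 53*306
  = −53*637 + 102*331
  = 102*968 − 155*637
So 637⁻¹ ≡ −155 ≡ 813 (mod 968).

813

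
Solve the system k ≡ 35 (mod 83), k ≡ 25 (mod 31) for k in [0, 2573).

118

83⁻¹ mod 31: 83×3 ≡ 1 (mod 31), so 83⁻¹ ≡ 3.
k = 35 + 83×((25 − 35)×3 mod 31) = 35 + 83×1 = 118.
Check: 118 mod 83 = 35, 118 mod 31 = 25. ✓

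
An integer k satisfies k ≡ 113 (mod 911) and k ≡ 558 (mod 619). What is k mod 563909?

57506

911⁻¹ mod 619: 911*53 ≡ 1 (mod 619), so 911⁻¹ ≡ 53.
k = 113 + 911*((558 − 113)*53 mod 619) = 113 + 911*63 = 57506.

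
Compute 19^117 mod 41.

24

Using repeated squaring:
19^1 ≡ 19 (mod 41)
19^2 ≡ 19^2 = 361 ≡ 33 (mod 41)
19^4 ≡ 33^2 = 1089 ≡ 23 (mod 41)
19^8 ≡ 23^2 = 529 ≡ 37 (mod 41)
19^16 ≡ 37^2 = 1369 ≡ 16 (mod 41)
19^32 ≡ 16^2 = 256 ≡ 10 (mod 41)
19^64 ≡ 10^2 = 100 ≡ 18 (mod 41)
19^117 = 19^64 * 19^32 * 19^16 * 19^4 * 19^1 ≡ 18 * 10 * 16 * 23 * 19 (mod 41).
Accumulate the product:
18 * 10 = 180 ≡ 16
16 * 16 = 256 ≡ 10
10 * 23 = 230 ≡ 25
25 * 19 = 475 ≡ 24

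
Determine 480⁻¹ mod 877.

634

877 = 1×480 + 397
480 = 1×397 + 83
397 = 4×83 + 65
83 = 1×65 + 18
65 = 3×18 + 11
18 = 1×11 + 7
11 = 1×7 + 4
7 = 1×4 + 3
4 = 1×3 + 1
3 = 3×1 + 0
gcd(480, 877) = 1, so the inverse exists.
Back-substitute for 1:
1 = 1×4 − 1×3
  = −1×7 + 2×4
  = 2×11 − 3×7
  = −3×18 + 5×11
  = 5×65 − 18×18
  = −18×83 + 23×65
  = 23×397 − 110×83
  = −110×480 + 133×397
  = 133×877 − 243×480
So 480⁻¹ ≡ −243 ≡ 634 (mod 877).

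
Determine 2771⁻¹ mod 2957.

2178

By the extended Euclidean algorithm:
2957 = 1×2771 + 186
2771 = 14×186 + 167
186 = 1×167 + 19
167 = 8×19 + 15
19 = 1×15 + 4
15 = 3×4 + 3
4 = 1×3 + 1
3 = 3×1 + 0
gcd(2771, 2957) = 1, so the inverse exists.
Bézout: 1 = 730×2957 − 779×2771.
So 2771⁻¹ ≡ −779 ≡ 2178 (mod 2957).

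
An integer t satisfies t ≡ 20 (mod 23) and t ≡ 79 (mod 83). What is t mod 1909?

23⁻¹ mod 83: 23·65 ≡ 1 (mod 83), so 23⁻¹ ≡ 65.
t = 20 + 23·((79 − 20)·65 mod 83) = 20 + 23·17 = 411.

411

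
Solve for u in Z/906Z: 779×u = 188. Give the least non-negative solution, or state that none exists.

gcd(779, 906) = 1, so a unique solution mod 906 exists.
779⁻¹ ≡ 107 (mod 906).
u ≡ 107×188 ≡ 184 (mod 906).

184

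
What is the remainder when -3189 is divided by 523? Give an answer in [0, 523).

472

-3189 = -7×523 + 472, so -3189 ≡ 472 (mod 523).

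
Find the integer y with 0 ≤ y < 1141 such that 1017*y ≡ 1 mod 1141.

1141 = 1·1017 + 124
1017 = 8·124 + 25
124 = 4·25 + 24
25 = 1·24 + 1
24 = 24·1 + 0
gcd(1017, 1141) = 1, so the inverse exists.
Bézout: 1 = −41·1141 + 46·1017.
So 1017⁻¹ ≡ 46 (mod 1141).

46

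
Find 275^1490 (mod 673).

479

Using repeated squaring:
1490 in binary is 10111010010, i.e. 1490 = 1024 + 256 + 128 + 64 + 16 + 2.
275^1 ≡ 275 (mod 673)
275^2 ≡ 275^2 = 75625 ≡ 249 (mod 673)
275^4 ≡ 249^2 = 62001 ≡ 85 (mod 673)
275^8 ≡ 85^2 = 7225 ≡ 495 (mod 673)
275^16 ≡ 495^2 = 245025 ≡ 53 (mod 673)
275^32 ≡ 53^2 = 2809 ≡ 117 (mod 673)
275^64 ≡ 117^2 = 13689 ≡ 229 (mod 673)
275^128 ≡ 229^2 = 52441 ≡ 620 (mod 673)
275^256 ≡ 620^2 = 384400 ≡ 117 (mod 673)
275^512 ≡ 117^2 = 13689 ≡ 229 (mod 673)
275^1024 ≡ 229^2 = 52441 ≡ 620 (mod 673)
275^1490 = 275^1024 × 275^256 × 275^128 × 275^64 × 275^16 × 275^2 ≡ 620 × 117 × 620 × 229 × 53 × 249 (mod 673).
Accumulate the product:
620 × 117 = 72540 ≡ 529
529 × 620 = 327980 ≡ 229
229 × 229 = 52441 ≡ 620
620 × 53 = 32860 ≡ 556
556 × 249 = 138444 ≡ 479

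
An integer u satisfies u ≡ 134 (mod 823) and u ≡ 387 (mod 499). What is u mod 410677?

823⁻¹ mod 499: 823*211 ≡ 1 (mod 499), so 823⁻¹ ≡ 211.
u = 134 + 823*((387 − 134)*211 mod 499) = 134 + 823*489 = 402581.

402581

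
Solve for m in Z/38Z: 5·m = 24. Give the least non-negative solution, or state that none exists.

gcd(5, 38) = 1, so a unique solution mod 38 exists.
5⁻¹ ≡ 23 (mod 38).
m ≡ 23·24 ≡ 20 (mod 38).

20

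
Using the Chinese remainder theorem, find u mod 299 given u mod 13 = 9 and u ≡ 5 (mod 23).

13⁻¹ mod 23: 13*16 ≡ 1 (mod 23), so 13⁻¹ ≡ 16.
u = 9 + 13*((5 − 9)*16 mod 23) = 9 + 13*5 = 74.
Check: 74 mod 13 = 9, 74 mod 23 = 5. ✓

74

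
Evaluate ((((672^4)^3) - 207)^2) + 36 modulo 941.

93

(672)^4 ≡ 747 (mod 941)
(747)^3 ≡ 776 (mod 941)
776 - 207 = 569
(569)^2 ≡ 57 (mod 941)
57 + 36 = 93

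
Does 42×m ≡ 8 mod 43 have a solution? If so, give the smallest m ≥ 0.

35

gcd(42, 43) = 1, so a unique solution mod 43 exists.
42⁻¹ ≡ 42 (mod 43).
m ≡ 42×8 ≡ 35 (mod 43).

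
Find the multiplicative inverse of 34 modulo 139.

45

Apply the Euclidean algorithm and back-substitute:
139 = 4×34 + 3
34 = 11×3 + 1
3 = 3×1 + 0
gcd(34, 139) = 1, so the inverse exists.
Back-substitute for 1:
1 = 1×34 − 11×3
  = −11×139 + 45×34
So 34⁻¹ ≡ 45 (mod 139).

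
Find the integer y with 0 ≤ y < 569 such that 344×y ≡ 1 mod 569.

263

By the extended Euclidean algorithm:
569 = 1×344 + 225
344 = 1×225 + 119
225 = 1×119 + 106
119 = 1×106 + 13
106 = 8×13 + 2
13 = 6×2 + 1
2 = 2×1 + 0
gcd(344, 569) = 1, so the inverse exists.
Back-substitute for 1:
1 = 1×13 − 6×2
  = −6×106 + 49×13
  = 49×119 − 55×106
  = −55×225 + 104×119
  = 104×344 − 159×225
  = −159×569 + 263×344
So 344⁻¹ ≡ 263 (mod 569).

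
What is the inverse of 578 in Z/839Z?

Apply the Euclidean algorithm and back-substitute:
839 = 1*578 + 261
578 = 2*261 + 56
261 = 4*56 + 37
56 = 1*37 + 19
37 = 1*19 + 18
19 = 1*18 + 1
18 = 18*1 + 0
gcd(578, 839) = 1, so the inverse exists.
Bézout: 1 = −31*839 + 45*578.
So 578⁻¹ ≡ 45 (mod 839).

45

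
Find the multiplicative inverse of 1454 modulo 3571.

2483

Apply the Euclidean algorithm and back-substitute:
3571 = 2×1454 + 663
1454 = 2×663 + 128
663 = 5×128 + 23
128 = 5×23 + 13
23 = 1×13 + 10
13 = 1×10 + 3
10 = 3×3 + 1
3 = 3×1 + 0
gcd(1454, 3571) = 1, so the inverse exists.
Back-substitute for 1:
1 = 1×10 − 3×3
  = −3×13 + 4×10
  = 4×23 − 7×13
  = −7×128 + 39×23
  = 39×663 − 202×128
  = −202×1454 + 443×663
  = 443×3571 − 1088×1454
So 1454⁻¹ ≡ −1088 ≡ 2483 (mod 3571).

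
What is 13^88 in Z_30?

88 in binary is 1011000, i.e. 88 = 64 + 16 + 8.
13^1 ≡ 13 (mod 30)
13^2 ≡ 13^2 = 169 ≡ 19 (mod 30)
13^4 ≡ 19^2 = 361 ≡ 1 (mod 30)
13^8 ≡ 1^2 = 1 (mod 30)
13^16 ≡ 1^2 = 1 (mod 30)
13^32 ≡ 1^2 = 1 (mod 30)
13^64 ≡ 1^2 = 1 (mod 30)
13^88 = 13^64 * 13^16 * 13^8 ≡ 1 * 1 * 1 (mod 30).
Accumulate the product:
1 * 1 = 1
1 * 1 = 1

1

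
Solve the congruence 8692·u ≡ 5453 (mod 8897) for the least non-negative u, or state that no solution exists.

gcd(8692, 8897) = 41, and 41 | 5453, so solutions exist.
Divide through by 41: 212·u = 133 (mod 217).
212⁻¹ ≡ 130 (mod 217).
u ≡ 130·133 ≡ 147 (mod 217).
The smallest non-negative solution is u = 147.

147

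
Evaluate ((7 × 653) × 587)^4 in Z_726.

7 × 653 = 4571 ≡ 215 (mod 726)
215 × 587 = 126205 ≡ 607 (mod 726)
(607)^4 ≡ 379 (mod 726)

379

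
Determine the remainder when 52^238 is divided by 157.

Using repeated squaring:
238 in binary is 11101110, i.e. 238 = 128 + 64 + 32 + 8 + 4 + 2.
52^1 ≡ 52 (mod 157)
52^2 ≡ 52^2 = 2704 ≡ 35 (mod 157)
52^4 ≡ 35^2 = 1225 ≡ 126 (mod 157)
52^8 ≡ 126^2 = 15876 ≡ 19 (mod 157)
52^16 ≡ 19^2 = 361 ≡ 47 (mod 157)
52^32 ≡ 47^2 = 2209 ≡ 11 (mod 157)
52^64 ≡ 11^2 = 121 (mod 157)
52^128 ≡ 121^2 = 14641 ≡ 40 (mod 157)
52^238 = 52^128 × 52^64 × 52^32 × 52^8 × 52^4 × 52^2 ≡ 40 × 121 × 11 × 19 × 126 × 35 (mod 157).
Accumulate the product:
40 × 121 = 4840 ≡ 130
130 × 11 = 1430 ≡ 17
17 × 19 = 323 ≡ 9
9 × 126 = 1134 ≡ 35
35 × 35 = 1225 ≡ 126

126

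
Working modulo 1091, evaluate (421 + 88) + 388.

897

421 + 88 = 509
509 + 388 = 897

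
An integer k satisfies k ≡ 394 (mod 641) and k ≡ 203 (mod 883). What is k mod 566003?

641⁻¹ mod 883: 641*135 ≡ 1 (mod 883), so 641⁻¹ ≡ 135.
k = 394 + 641*((203 − 394)*135 mod 883) = 394 + 641*705 = 452299.

452299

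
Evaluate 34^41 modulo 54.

40

Compute successive squares:
41 in binary is 101001, i.e. 41 = 32 + 8 + 1.
34^1 ≡ 34 (mod 54)
34^2 ≡ 34^2 = 1156 ≡ 22 (mod 54)
34^4 ≡ 22^2 = 484 ≡ 52 (mod 54)
34^8 ≡ 52^2 = 2704 ≡ 4 (mod 54)
34^16 ≡ 4^2 = 16 (mod 54)
34^32 ≡ 16^2 = 256 ≡ 40 (mod 54)
34^41 = 34^32 × 34^8 × 34^1 ≡ 40 × 4 × 34 (mod 54).
Accumulate the product:
40 × 4 = 160 ≡ 52
52 × 34 = 1768 ≡ 40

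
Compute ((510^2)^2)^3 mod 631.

79

(510)^2 ≡ 128 (mod 631)
(128)^2 ≡ 609 (mod 631)
(609)^3 ≡ 79 (mod 631)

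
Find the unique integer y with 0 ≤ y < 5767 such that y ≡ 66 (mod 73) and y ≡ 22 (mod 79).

73⁻¹ mod 79: 73·13 ≡ 1 (mod 79), so 73⁻¹ ≡ 13.
y = 66 + 73·((22 − 66)·13 mod 79) = 66 + 73·60 = 4446.

4446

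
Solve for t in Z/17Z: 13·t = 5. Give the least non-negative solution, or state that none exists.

3

gcd(13, 17) = 1, so a unique solution mod 17 exists.
13⁻¹ ≡ 4 (mod 17).
t ≡ 4·5 ≡ 3 (mod 17).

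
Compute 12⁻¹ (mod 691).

Run the extended Euclidean algorithm:
691 = 57×12 + 7
12 = 1×7 + 5
7 = 1×5 + 2
5 = 2×2 + 1
2 = 2×1 + 0
gcd(12, 691) = 1, so the inverse exists.
Back-substitute for 1:
1 = 1×5 − 2×2
  = −2×7 + 3×5
  = 3×12 − 5×7
  = −5×691 + 288×12
So 12⁻¹ ≡ 288 (mod 691).

288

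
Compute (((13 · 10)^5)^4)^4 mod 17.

1

13 · 10 = 130 ≡ 11 (mod 17)
(11)^5 ≡ 10 (mod 17)
(10)^4 ≡ 4 (mod 17)
(4)^4 ≡ 1 (mod 17)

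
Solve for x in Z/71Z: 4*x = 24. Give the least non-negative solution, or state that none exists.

6

gcd(4, 71) = 1, so a unique solution mod 71 exists.
4⁻¹ ≡ 18 (mod 71).
x ≡ 18*24 ≡ 6 (mod 71).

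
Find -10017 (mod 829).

760

-10017 = -13·829 + 760, so -10017 ≡ 760 (mod 829).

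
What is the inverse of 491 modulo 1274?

Apply the Euclidean algorithm and back-substitute:
1274 = 2×491 + 292
491 = 1×292 + 199
292 = 1×199 + 93
199 = 2×93 + 13
93 = 7×13 + 2
13 = 6×2 + 1
2 = 2×1 + 0
gcd(491, 1274) = 1, so the inverse exists.
Bézout: 1 = −227×1274 + 589×491.
So 491⁻¹ ≡ 589 (mod 1274).

589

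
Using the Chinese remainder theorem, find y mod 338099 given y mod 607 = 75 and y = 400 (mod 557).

607⁻¹ mod 557: 607×78 ≡ 1 (mod 557), so 607⁻¹ ≡ 78.
y = 75 + 607×((400 − 75)×78 mod 557) = 75 + 607×285 = 173070.

173070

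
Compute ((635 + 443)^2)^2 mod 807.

16

635 + 443 = 1078 ≡ 271 (mod 807)
(271)^2 ≡ 4 (mod 807)
(4)^2 ≡ 16 (mod 807)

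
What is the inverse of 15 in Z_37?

Apply the Euclidean algorithm and back-substitute:
37 = 2*15 + 7
15 = 2*7 + 1
7 = 7*1 + 0
gcd(15, 37) = 1, so the inverse exists.
Back-substitute for 1:
1 = 1*15 − 2*7
  = −2*37 + 5*15
So 15⁻¹ ≡ 5 (mod 37).

5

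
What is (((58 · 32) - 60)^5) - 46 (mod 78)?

58 · 32 = 1856 ≡ 62 (mod 78)
62 - 60 = 2
(2)^5 ≡ 32 (mod 78)
32 - 46 = -14 ≡ 64 (mod 78)

64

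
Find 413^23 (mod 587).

By square-and-multiply:
23 in binary is 10111, i.e. 23 = 16 + 4 + 2 + 1.
413^1 ≡ 413 (mod 587)
413^2 ≡ 413^2 = 170569 ≡ 339 (mod 587)
413^4 ≡ 339^2 = 114921 ≡ 456 (mod 587)
413^8 ≡ 456^2 = 207936 ≡ 138 (mod 587)
413^16 ≡ 138^2 = 19044 ≡ 260 (mod 587)
413^23 = 413^16 · 413^4 · 413^2 · 413^1 ≡ 260 · 456 · 339 · 413 (mod 587).
Accumulate the product:
260 · 456 = 118560 ≡ 573
573 · 339 = 194247 ≡ 537
537 · 413 = 221781 ≡ 482

482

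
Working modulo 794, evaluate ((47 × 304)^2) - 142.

47 × 304 = 14288 ≡ 790 (mod 794)
(790)^2 ≡ 16 (mod 794)
16 - 142 = -126 ≡ 668 (mod 794)

668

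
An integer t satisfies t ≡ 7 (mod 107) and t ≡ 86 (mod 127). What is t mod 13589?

107⁻¹ mod 127: 107×19 ≡ 1 (mod 127), so 107⁻¹ ≡ 19.
t = 7 + 107×((86 − 7)×19 mod 127) = 7 + 107×104 = 11135.

11135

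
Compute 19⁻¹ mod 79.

79 = 4*19 + 3
19 = 6*3 + 1
3 = 3*1 + 0
gcd(19, 79) = 1, so the inverse exists.
Bézout: 1 = −6*79 + 25*19.
So 19⁻¹ ≡ 25 (mod 79).

25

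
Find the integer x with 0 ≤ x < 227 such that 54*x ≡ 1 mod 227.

By the extended Euclidean algorithm:
227 = 4·54 + 11
54 = 4·11 + 10
11 = 1·10 + 1
10 = 10·1 + 0
gcd(54, 227) = 1, so the inverse exists.
Bézout: 1 = 5·227 − 21·54.
So 54⁻¹ ≡ −21 ≡ 206 (mod 227).

206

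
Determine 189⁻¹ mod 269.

232

Apply the Euclidean algorithm and back-substitute:
269 = 1*189 + 80
189 = 2*80 + 29
80 = 2*29 + 22
29 = 1*22 + 7
22 = 3*7 + 1
7 = 7*1 + 0
gcd(189, 269) = 1, so the inverse exists.
Back-substitute for 1:
1 = 1*22 − 3*7
  = −3*29 + 4*22
  = 4*80 − 11*29
  = −11*189 + 26*80
  = 26*269 − 37*189
So 189⁻¹ ≡ −37 ≡ 232 (mod 269).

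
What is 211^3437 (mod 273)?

211^1 ≡ 211 (mod 273)
211^2 ≡ 211^2 = 44521 ≡ 22 (mod 273)
211^4 ≡ 22^2 = 484 ≡ 211 (mod 273)
211^8 ≡ 211^2 = 44521 ≡ 22 (mod 273)
211^16 ≡ 22^2 = 484 ≡ 211 (mod 273)
211^32 ≡ 211^2 = 44521 ≡ 22 (mod 273)
211^64 ≡ 22^2 = 484 ≡ 211 (mod 273)
211^128 ≡ 211^2 = 44521 ≡ 22 (mod 273)
211^256 ≡ 22^2 = 484 ≡ 211 (mod 273)
211^512 ≡ 211^2 = 44521 ≡ 22 (mod 273)
211^1024 ≡ 22^2 = 484 ≡ 211 (mod 273)
211^2048 ≡ 211^2 = 44521 ≡ 22 (mod 273)
211^3437 = 211^2048 * 211^1024 * 211^256 * 211^64 * 211^32 * 211^8 * 211^4 * 211^1 ≡ 22 * 211 * 211 * 211 * 22 * 22 * 211 * 211 (mod 273).
Accumulate the product:
22 * 211 = 4642 ≡ 1
1 * 211 = 211
211 * 211 = 44521 ≡ 22
22 * 22 = 484 ≡ 211
211 * 22 = 4642 ≡ 1
1 * 211 = 211
211 * 211 = 44521 ≡ 22

22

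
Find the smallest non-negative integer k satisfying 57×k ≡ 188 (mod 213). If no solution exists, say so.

gcd(57, 213) = 3, and 3 does not divide 188.
So the congruence has no solution.

no solution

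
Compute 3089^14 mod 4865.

Compute successive squares:
14 in binary is 1110, i.e. 14 = 8 + 4 + 2.
3089^1 ≡ 3089 (mod 4865)
3089^2 ≡ 3089^2 = 9541921 ≡ 1656 (mod 4865)
3089^4 ≡ 1656^2 = 2742336 ≡ 3341 (mod 4865)
3089^8 ≡ 3341^2 = 11162281 ≡ 1971 (mod 4865)
3089^14 = 3089^8 × 3089^4 × 3089^2 ≡ 1971 × 3341 × 1656 (mod 4865).
Accumulate the product:
1971 × 3341 = 6585111 ≡ 2766
2766 × 1656 = 4580496 ≡ 2531

2531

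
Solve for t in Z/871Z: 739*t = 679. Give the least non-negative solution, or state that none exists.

239

gcd(739, 871) = 1, so a unique solution mod 871 exists.
739⁻¹ ≡ 838 (mod 871).
t ≡ 838*679 ≡ 239 (mod 871).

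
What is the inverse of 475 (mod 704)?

83

Apply the Euclidean algorithm and back-substitute:
704 = 1·475 + 229
475 = 2·229 + 17
229 = 13·17 + 8
17 = 2·8 + 1
8 = 8·1 + 0
gcd(475, 704) = 1, so the inverse exists.
Bézout: 1 = −56·704 + 83·475.
So 475⁻¹ ≡ 83 (mod 704).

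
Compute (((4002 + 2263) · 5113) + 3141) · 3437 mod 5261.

916

4002 + 2263 = 6265 ≡ 1004 (mod 5261)
1004 · 5113 = 5133452 ≡ 3977 (mod 5261)
3977 + 3141 = 7118 ≡ 1857 (mod 5261)
1857 · 3437 = 6382509 ≡ 916 (mod 5261)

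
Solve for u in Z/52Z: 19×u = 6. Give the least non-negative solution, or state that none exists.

14

gcd(19, 52) = 1, so a unique solution mod 52 exists.
19⁻¹ ≡ 11 (mod 52).
u ≡ 11×6 ≡ 14 (mod 52).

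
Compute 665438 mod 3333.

2171

665438 = 199*3333 + 2171, so 665438 ≡ 2171 (mod 3333).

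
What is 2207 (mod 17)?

2207 = 129×17 + 14, so 2207 ≡ 14 (mod 17).

14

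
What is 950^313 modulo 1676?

950^1 ≡ 950 (mod 1676)
950^2 ≡ 950^2 = 902500 ≡ 812 (mod 1676)
950^4 ≡ 812^2 = 659344 ≡ 676 (mod 1676)
950^8 ≡ 676^2 = 456976 ≡ 1104 (mod 1676)
950^16 ≡ 1104^2 = 1218816 ≡ 364 (mod 1676)
950^32 ≡ 364^2 = 132496 ≡ 92 (mod 1676)
950^64 ≡ 92^2 = 8464 ≡ 84 (mod 1676)
950^128 ≡ 84^2 = 7056 ≡ 352 (mod 1676)
950^256 ≡ 352^2 = 123904 ≡ 1556 (mod 1676)
950^313 = 950^256 × 950^32 × 950^16 × 950^8 × 950^1 ≡ 1556 × 92 × 364 × 1104 × 950 (mod 1676).
Accumulate the product:
1556 × 92 = 143152 ≡ 692
692 × 364 = 251888 ≡ 488
488 × 1104 = 538752 ≡ 756
756 × 950 = 718200 ≡ 872

872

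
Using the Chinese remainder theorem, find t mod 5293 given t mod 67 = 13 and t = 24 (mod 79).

2157

67⁻¹ mod 79: 67·46 ≡ 1 (mod 79), so 67⁻¹ ≡ 46.
t = 13 + 67·((24 − 13)·46 mod 79) = 13 + 67·32 = 2157.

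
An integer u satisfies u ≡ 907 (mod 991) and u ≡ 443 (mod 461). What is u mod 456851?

20727

991⁻¹ mod 461: 991×147 ≡ 1 (mod 461), so 991⁻¹ ≡ 147.
u = 907 + 991×((443 − 907)×147 mod 461) = 907 + 991×20 = 20727.
Check: 20727 mod 991 = 907, 20727 mod 461 = 443. ✓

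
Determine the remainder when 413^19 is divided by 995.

413^1 ≡ 413 (mod 995)
413^2 ≡ 413^2 = 170569 ≡ 424 (mod 995)
413^4 ≡ 424^2 = 179776 ≡ 676 (mod 995)
413^8 ≡ 676^2 = 456976 ≡ 271 (mod 995)
413^16 ≡ 271^2 = 73441 ≡ 806 (mod 995)
413^19 = 413^16 * 413^2 * 413^1 ≡ 806 * 424 * 413 (mod 995).
Accumulate the product:
806 * 424 = 341744 ≡ 459
459 * 413 = 189567 ≡ 517

517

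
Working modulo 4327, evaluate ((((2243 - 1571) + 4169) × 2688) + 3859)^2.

1592

2243 - 1571 = 672
672 + 4169 = 4841 ≡ 514 (mod 4327)
514 × 2688 = 1381632 ≡ 1319 (mod 4327)
1319 + 3859 = 5178 ≡ 851 (mod 4327)
(851)^2 ≡ 1592 (mod 4327)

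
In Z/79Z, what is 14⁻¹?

Apply the Euclidean algorithm and back-substitute:
79 = 5·14 + 9
14 = 1·9 + 5
9 = 1·5 + 4
5 = 1·4 + 1
4 = 4·1 + 0
gcd(14, 79) = 1, so the inverse exists.
Back-substitute for 1:
1 = 1·5 − 1·4
  = −1·9 + 2·5
  = 2·14 − 3·9
  = −3·79 + 17·14
So 14⁻¹ ≡ 17 (mod 79).

17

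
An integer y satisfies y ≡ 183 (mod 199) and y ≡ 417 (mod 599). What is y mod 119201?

49535

199⁻¹ mod 599: 199·298 ≡ 1 (mod 599), so 199⁻¹ ≡ 298.
y = 183 + 199·((417 − 183)·298 mod 599) = 183 + 199·248 = 49535.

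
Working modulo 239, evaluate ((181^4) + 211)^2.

142

(181)^4 ≡ 85 (mod 239)
85 + 211 = 296 ≡ 57 (mod 239)
(57)^2 ≡ 142 (mod 239)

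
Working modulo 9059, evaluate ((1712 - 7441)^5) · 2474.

5028

1712 - 7441 = -5729 ≡ 3330 (mod 9059)
(3330)^5 ≡ 2719 (mod 9059)
2719 · 2474 = 6726806 ≡ 5028 (mod 9059)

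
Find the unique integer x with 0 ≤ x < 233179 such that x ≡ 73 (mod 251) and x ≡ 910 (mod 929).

207148

251⁻¹ mod 929: 251×607 ≡ 1 (mod 929), so 251⁻¹ ≡ 607.
x = 73 + 251×((910 − 73)×607 mod 929) = 73 + 251×825 = 207148.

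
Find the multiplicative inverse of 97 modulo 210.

Run the extended Euclidean algorithm:
210 = 2×97 + 16
97 = 6×16 + 1
16 = 16×1 + 0
gcd(97, 210) = 1, so the inverse exists.
Bézout: 1 = −6×210 + 13×97.
So 97⁻¹ ≡ 13 (mod 210).

13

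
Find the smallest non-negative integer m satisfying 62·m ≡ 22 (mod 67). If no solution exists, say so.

gcd(62, 67) = 1, so a unique solution mod 67 exists.
62⁻¹ ≡ 40 (mod 67).
m ≡ 40·22 ≡ 9 (mod 67).

9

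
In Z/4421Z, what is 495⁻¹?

By the extended Euclidean algorithm:
4421 = 8*495 + 461
495 = 1*461 + 34
461 = 13*34 + 19
34 = 1*19 + 15
19 = 1*15 + 4
15 = 3*4 + 3
4 = 1*3 + 1
3 = 3*1 + 0
gcd(495, 4421) = 1, so the inverse exists.
Back-substitute for 1:
1 = 1*4 − 1*3
  = −1*15 + 4*4
  = 4*19 − 5*15
  = −5*34 + 9*19
  = 9*461 − 122*34
  = −122*495 + 131*461
  = 131*4421 − 1170*495
So 495⁻¹ ≡ −1170 ≡ 3251 (mod 4421).

3251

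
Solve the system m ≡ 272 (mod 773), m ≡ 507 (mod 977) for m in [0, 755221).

84529

773⁻¹ mod 977: 773×886 ≡ 1 (mod 977), so 773⁻¹ ≡ 886.
m = 272 + 773×((507 − 272)×886 mod 977) = 272 + 773×109 = 84529.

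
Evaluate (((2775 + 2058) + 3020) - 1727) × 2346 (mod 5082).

2775 + 2058 = 4833
4833 + 3020 = 7853 ≡ 2771 (mod 5082)
2771 - 1727 = 1044
1044 × 2346 = 2449224 ≡ 4782 (mod 5082)

4782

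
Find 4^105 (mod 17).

105 in binary is 1101001, i.e. 105 = 64 + 32 + 8 + 1.
4^1 ≡ 4 (mod 17)
4^2 ≡ 4^2 = 16 (mod 17)
4^4 ≡ 16^2 = 256 ≡ 1 (mod 17)
4^8 ≡ 1^2 = 1 (mod 17)
4^16 ≡ 1^2 = 1 (mod 17)
4^32 ≡ 1^2 = 1 (mod 17)
4^64 ≡ 1^2 = 1 (mod 17)
4^105 = 4^64 · 4^32 · 4^8 · 4^1 ≡ 1 · 1 · 1 · 4 (mod 17).
Accumulate the product:
1 · 1 = 1
1 · 1 = 1
1 · 4 = 4

4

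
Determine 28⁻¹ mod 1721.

1721 = 61·28 + 13
28 = 2·13 + 2
13 = 6·2 + 1
2 = 2·1 + 0
gcd(28, 1721) = 1, so the inverse exists.
Back-substitute for 1:
1 = 1·13 − 6·2
  = −6·28 + 13·13
  = 13·1721 − 799·28
So 28⁻¹ ≡ −799 ≡ 922 (mod 1721).

922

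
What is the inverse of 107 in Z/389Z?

389 = 3*107 + 68
107 = 1*68 + 39
68 = 1*39 + 29
39 = 1*29 + 10
29 = 2*10 + 9
10 = 1*9 + 1
9 = 9*1 + 0
gcd(107, 389) = 1, so the inverse exists.
Back-substitute for 1:
1 = 1*10 − 1*9
  = −1*29 + 3*10
  = 3*39 − 4*29
  = −4*68 + 7*39
  = 7*107 − 11*68
  = −11*389 + 40*107
So 107⁻¹ ≡ 40 (mod 389).

40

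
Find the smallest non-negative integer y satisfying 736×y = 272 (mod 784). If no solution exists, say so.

gcd(736, 784) = 16, and 16 | 272, so solutions exist.
Divide through by 16: 46×y ≡ 17 (mod 49).
46⁻¹ ≡ 16 (mod 49).
y ≡ 16×17 ≡ 27 (mod 49).
The smallest non-negative solution is y = 27.

27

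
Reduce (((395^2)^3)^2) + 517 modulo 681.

11

(395)^2 ≡ 76 (mod 681)
(76)^3 ≡ 412 (mod 681)
(412)^2 ≡ 175 (mod 681)
175 + 517 = 692 ≡ 11 (mod 681)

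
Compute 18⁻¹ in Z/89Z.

89 = 4·18 + 17
18 = 1·17 + 1
17 = 17·1 + 0
gcd(18, 89) = 1, so the inverse exists.
Bézout: 1 = −1·89 + 5·18.
So 18⁻¹ ≡ 5 (mod 89).

5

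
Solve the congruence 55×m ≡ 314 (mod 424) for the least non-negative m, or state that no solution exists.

422

gcd(55, 424) = 1, so a unique solution mod 424 exists.
55⁻¹ ≡ 239 (mod 424).
m ≡ 239×314 ≡ 422 (mod 424).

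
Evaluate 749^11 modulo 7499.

3621

By square-and-multiply:
11 in binary is 1011, i.e. 11 = 8 + 2 + 1.
749^1 ≡ 749 (mod 7499)
749^2 ≡ 749^2 = 561001 ≡ 6075 (mod 7499)
749^4 ≡ 6075^2 = 36905625 ≡ 3046 (mod 7499)
749^8 ≡ 3046^2 = 9278116 ≡ 1853 (mod 7499)
749^11 = 749^8 * 749^2 * 749^1 ≡ 1853 * 6075 * 749 (mod 7499).
Accumulate the product:
1853 * 6075 = 11256975 ≡ 976
976 * 749 = 731024 ≡ 3621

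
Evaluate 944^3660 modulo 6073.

Using repeated squaring:
944^1 ≡ 944 (mod 6073)
944^2 ≡ 944^2 = 891136 ≡ 4478 (mod 6073)
944^4 ≡ 4478^2 = 20052484 ≡ 5511 (mod 6073)
944^8 ≡ 5511^2 = 30371121 ≡ 48 (mod 6073)
944^16 ≡ 48^2 = 2304 (mod 6073)
944^32 ≡ 2304^2 = 5308416 ≡ 614 (mod 6073)
944^64 ≡ 614^2 = 376996 ≡ 470 (mod 6073)
944^128 ≡ 470^2 = 220900 ≡ 2272 (mod 6073)
944^256 ≡ 2272^2 = 5161984 ≡ 6007 (mod 6073)
944^512 ≡ 6007^2 = 36084049 ≡ 4356 (mod 6073)
944^1024 ≡ 4356^2 = 18974736 ≡ 2684 (mod 6073)
944^2048 ≡ 2684^2 = 7203856 ≡ 1278 (mod 6073)
944^3660 = 944^2048 * 944^1024 * 944^512 * 944^64 * 944^8 * 944^4 ≡ 1278 * 2684 * 4356 * 470 * 48 * 5511 (mod 6073).
Accumulate the product:
1278 * 2684 = 3430152 ≡ 4980
4980 * 4356 = 21692880 ≡ 124
124 * 470 = 58280 ≡ 3623
3623 * 48 = 173904 ≡ 3860
3860 * 5511 = 21272460 ≡ 4814

4814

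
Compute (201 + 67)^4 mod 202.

68

201 + 67 = 268 ≡ 66 (mod 202)
(66)^4 ≡ 68 (mod 202)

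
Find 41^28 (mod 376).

209

28 in binary is 11100, i.e. 28 = 16 + 8 + 4.
41^1 ≡ 41 (mod 376)
41^2 ≡ 41^2 = 1681 ≡ 177 (mod 376)
41^4 ≡ 177^2 = 31329 ≡ 121 (mod 376)
41^8 ≡ 121^2 = 14641 ≡ 353 (mod 376)
41^16 ≡ 353^2 = 124609 ≡ 153 (mod 376)
41^28 = 41^16 × 41^8 × 41^4 ≡ 153 × 353 × 121 (mod 376).
Accumulate the product:
153 × 353 = 54009 ≡ 241
241 × 121 = 29161 ≡ 209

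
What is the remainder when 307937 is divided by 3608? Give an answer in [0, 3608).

307937 = 85·3608 + 1257, so 307937 ≡ 1257 (mod 3608).

1257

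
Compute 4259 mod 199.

4259 = 21×199 + 80, so 4259 ≡ 80 (mod 199).

80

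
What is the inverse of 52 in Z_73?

Apply the Euclidean algorithm and back-substitute:
73 = 1*52 + 21
52 = 2*21 + 10
21 = 2*10 + 1
10 = 10*1 + 0
gcd(52, 73) = 1, so the inverse exists.
Bézout: 1 = 5*73 − 7*52.
So 52⁻¹ ≡ −7 ≡ 66 (mod 73).

66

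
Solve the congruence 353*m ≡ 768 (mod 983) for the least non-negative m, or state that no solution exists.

289

gcd(353, 983) = 1, so a unique solution mod 983 exists.
353⁻¹ ≡ 401 (mod 983).
m ≡ 401*768 ≡ 289 (mod 983).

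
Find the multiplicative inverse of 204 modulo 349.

Apply the Euclidean algorithm and back-substitute:
349 = 1·204 + 145
204 = 1·145 + 59
145 = 2·59 + 27
59 = 2·27 + 5
27 = 5·5 + 2
5 = 2·2 + 1
2 = 2·1 + 0
gcd(204, 349) = 1, so the inverse exists.
Back-substitute for 1:
1 = 1·5 − 2·2
  = −2·27 + 11·5
  = 11·59 − 24·27
  = −24·145 + 59·59
  = 59·204 − 83·145
  = −83·349 + 142·204
So 204⁻¹ ≡ 142 (mod 349).

142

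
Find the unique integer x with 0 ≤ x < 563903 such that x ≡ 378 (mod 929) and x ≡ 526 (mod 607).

7810

929⁻¹ mod 607: 929·443 ≡ 1 (mod 607), so 929⁻¹ ≡ 443.
x = 378 + 929·((526 − 378)·443 mod 607) = 378 + 929·8 = 7810.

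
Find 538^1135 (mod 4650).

1135 in binary is 10001101111, i.e. 1135 = 1024 + 64 + 32 + 8 + 4 + 2 + 1.
538^1 ≡ 538 (mod 4650)
538^2 ≡ 538^2 = 289444 ≡ 1144 (mod 4650)
538^4 ≡ 1144^2 = 1308736 ≡ 2086 (mod 4650)
538^8 ≡ 2086^2 = 4351396 ≡ 3646 (mod 4650)
538^16 ≡ 3646^2 = 13293316 ≡ 3616 (mod 4650)
538^32 ≡ 3616^2 = 13075456 ≡ 4306 (mod 4650)
538^64 ≡ 4306^2 = 18541636 ≡ 2086 (mod 4650)
538^128 ≡ 2086^2 = 4351396 ≡ 3646 (mod 4650)
538^256 ≡ 3646^2 = 13293316 ≡ 3616 (mod 4650)
538^512 ≡ 3616^2 = 13075456 ≡ 4306 (mod 4650)
538^1024 ≡ 4306^2 = 18541636 ≡ 2086 (mod 4650)
538^1135 = 538^1024 * 538^64 * 538^32 * 538^8 * 538^4 * 538^2 * 538^1 ≡ 2086 * 2086 * 4306 * 3646 * 2086 * 1144 * 538 (mod 4650).
Accumulate the product:
2086 * 2086 = 4351396 ≡ 3646
3646 * 4306 = 15699676 ≡ 1276
1276 * 3646 = 4652296 ≡ 2296
2296 * 2086 = 4789456 ≡ 4606
4606 * 1144 = 5269264 ≡ 814
814 * 538 = 437932 ≡ 832

832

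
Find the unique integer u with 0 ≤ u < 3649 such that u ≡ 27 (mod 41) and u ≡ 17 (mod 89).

1708

41⁻¹ mod 89: 41×76 ≡ 1 (mod 89), so 41⁻¹ ≡ 76.
u = 27 + 41×((17 − 27)×76 mod 89) = 27 + 41×41 = 1708.
Check: 1708 mod 41 = 27, 1708 mod 89 = 17. ✓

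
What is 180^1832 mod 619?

Using repeated squaring:
1832 in binary is 11100101000, i.e. 1832 = 1024 + 512 + 256 + 32 + 8.
180^1 ≡ 180 (mod 619)
180^2 ≡ 180^2 = 32400 ≡ 212 (mod 619)
180^4 ≡ 212^2 = 44944 ≡ 376 (mod 619)
180^8 ≡ 376^2 = 141376 ≡ 244 (mod 619)
180^16 ≡ 244^2 = 59536 ≡ 112 (mod 619)
180^32 ≡ 112^2 = 12544 ≡ 164 (mod 619)
180^64 ≡ 164^2 = 26896 ≡ 279 (mod 619)
180^128 ≡ 279^2 = 77841 ≡ 466 (mod 619)
180^256 ≡ 466^2 = 217156 ≡ 506 (mod 619)
180^512 ≡ 506^2 = 256036 ≡ 389 (mod 619)
180^1024 ≡ 389^2 = 151321 ≡ 285 (mod 619)
180^1832 = 180^1024 × 180^512 × 180^256 × 180^32 × 180^8 ≡ 285 × 389 × 506 × 164 × 244 (mod 619).
Accumulate the product:
285 × 389 = 110865 ≡ 64
64 × 506 = 32384 ≡ 196
196 × 164 = 32144 ≡ 575
575 × 244 = 140300 ≡ 406

406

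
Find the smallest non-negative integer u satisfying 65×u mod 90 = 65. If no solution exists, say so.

1

gcd(65, 90) = 5, and 5 | 65, so solutions exist.
Divide through by 5: 13×u ≡ 13 (mod 18).
13⁻¹ ≡ 7 (mod 18).
u ≡ 7×13 ≡ 1 (mod 18).
The smallest non-negative solution is u = 1.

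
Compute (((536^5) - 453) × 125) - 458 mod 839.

837

(536)^5 ≡ 262 (mod 839)
262 - 453 = -191 ≡ 648 (mod 839)
648 × 125 = 81000 ≡ 456 (mod 839)
456 - 458 = -2 ≡ 837 (mod 839)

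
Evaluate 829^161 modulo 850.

Compute successive squares:
161 in binary is 10100001, i.e. 161 = 128 + 32 + 1.
829^1 ≡ 829 (mod 850)
829^2 ≡ 829^2 = 687241 ≡ 441 (mod 850)
829^4 ≡ 441^2 = 194481 ≡ 681 (mod 850)
829^8 ≡ 681^2 = 463761 ≡ 511 (mod 850)
829^16 ≡ 511^2 = 261121 ≡ 171 (mod 850)
829^32 ≡ 171^2 = 29241 ≡ 341 (mod 850)
829^64 ≡ 341^2 = 116281 ≡ 681 (mod 850)
829^128 ≡ 681^2 = 463761 ≡ 511 (mod 850)
829^161 = 829^128 · 829^32 · 829^1 ≡ 511 · 341 · 829 (mod 850).
Accumulate the product:
511 · 341 = 174251 ≡ 1
1 · 829 = 829

829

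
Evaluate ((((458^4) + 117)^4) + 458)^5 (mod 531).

90

(458)^4 ≡ 361 (mod 531)
361 + 117 = 478
(478)^4 ≡ 352 (mod 531)
352 + 458 = 810 ≡ 279 (mod 531)
(279)^5 ≡ 90 (mod 531)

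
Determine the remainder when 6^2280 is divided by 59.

2280 in binary is 100011101000, i.e. 2280 = 2048 + 128 + 64 + 32 + 8.
6^1 ≡ 6 (mod 59)
6^2 ≡ 6^2 = 36 (mod 59)
6^4 ≡ 36^2 = 1296 ≡ 57 (mod 59)
6^8 ≡ 57^2 = 3249 ≡ 4 (mod 59)
6^16 ≡ 4^2 = 16 (mod 59)
6^32 ≡ 16^2 = 256 ≡ 20 (mod 59)
6^64 ≡ 20^2 = 400 ≡ 46 (mod 59)
6^128 ≡ 46^2 = 2116 ≡ 51 (mod 59)
6^256 ≡ 51^2 = 2601 ≡ 5 (mod 59)
6^512 ≡ 5^2 = 25 (mod 59)
6^1024 ≡ 25^2 = 625 ≡ 35 (mod 59)
6^2048 ≡ 35^2 = 1225 ≡ 45 (mod 59)
6^2280 = 6^2048 × 6^128 × 6^64 × 6^32 × 6^8 ≡ 45 × 51 × 46 × 20 × 4 (mod 59).
Accumulate the product:
45 × 51 = 2295 ≡ 53
53 × 46 = 2438 ≡ 19
19 × 20 = 380 ≡ 26
26 × 4 = 104 ≡ 45

45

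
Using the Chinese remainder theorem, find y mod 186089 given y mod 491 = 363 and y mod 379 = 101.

491⁻¹ mod 379: 491·44 ≡ 1 (mod 379), so 491⁻¹ ≡ 44.
y = 363 + 491·((101 − 363)·44 mod 379) = 363 + 491·221 = 108874.

108874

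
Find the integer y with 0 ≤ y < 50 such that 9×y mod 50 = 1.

39

50 = 5×9 + 5
9 = 1×5 + 4
5 = 1×4 + 1
4 = 4×1 + 0
gcd(9, 50) = 1, so the inverse exists.
Back-substitute for 1:
1 = 1×5 − 1×4
  = −1×9 + 2×5
  = 2×50 − 11×9
So 9⁻¹ ≡ −11 ≡ 39 (mod 50).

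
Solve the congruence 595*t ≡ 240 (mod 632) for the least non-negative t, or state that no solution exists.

96

gcd(595, 632) = 1, so a unique solution mod 632 exists.
595⁻¹ ≡ 427 (mod 632).
t ≡ 427*240 ≡ 96 (mod 632).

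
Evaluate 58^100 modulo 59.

1

58^1 ≡ 58 (mod 59)
58^2 ≡ 58^2 = 3364 ≡ 1 (mod 59)
58^4 ≡ 1^2 = 1 (mod 59)
58^8 ≡ 1^2 = 1 (mod 59)
58^16 ≡ 1^2 = 1 (mod 59)
58^32 ≡ 1^2 = 1 (mod 59)
58^64 ≡ 1^2 = 1 (mod 59)
58^100 = 58^64 × 58^32 × 58^4 ≡ 1 × 1 × 1 (mod 59).
Accumulate the product:
1 × 1 = 1
1 × 1 = 1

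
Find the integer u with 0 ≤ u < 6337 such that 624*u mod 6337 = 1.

4377

6337 = 10*624 + 97
624 = 6*97 + 42
97 = 2*42 + 13
42 = 3*13 + 3
13 = 4*3 + 1
3 = 3*1 + 0
gcd(624, 6337) = 1, so the inverse exists.
Back-substitute for 1:
1 = 1*13 − 4*3
  = −4*42 + 13*13
  = 13*97 − 30*42
  = −30*624 + 193*97
  = 193*6337 − 1960*624
So 624⁻¹ ≡ −1960 ≡ 4377 (mod 6337).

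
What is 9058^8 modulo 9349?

2650

9058^1 ≡ 9058 (mod 9349)
9058^2 ≡ 9058^2 = 82047364 ≡ 540 (mod 9349)
9058^4 ≡ 540^2 = 291600 ≡ 1781 (mod 9349)
9058^8 ≡ 1781^2 = 3171961 ≡ 2650 (mod 9349)
So 9058^8 ≡ 2650 (mod 9349).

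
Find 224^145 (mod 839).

By square-and-multiply:
145 in binary is 10010001, i.e. 145 = 128 + 16 + 1.
224^1 ≡ 224 (mod 839)
224^2 ≡ 224^2 = 50176 ≡ 675 (mod 839)
224^4 ≡ 675^2 = 455625 ≡ 48 (mod 839)
224^8 ≡ 48^2 = 2304 ≡ 626 (mod 839)
224^16 ≡ 626^2 = 391876 ≡ 63 (mod 839)
224^32 ≡ 63^2 = 3969 ≡ 613 (mod 839)
224^64 ≡ 613^2 = 375769 ≡ 736 (mod 839)
224^128 ≡ 736^2 = 541696 ≡ 541 (mod 839)
224^145 = 224^128 · 224^16 · 224^1 ≡ 541 · 63 · 224 (mod 839).
Accumulate the product:
541 · 63 = 34083 ≡ 523
523 · 224 = 117152 ≡ 531

531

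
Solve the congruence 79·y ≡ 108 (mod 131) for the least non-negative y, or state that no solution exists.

8

gcd(79, 131) = 1, so a unique solution mod 131 exists.
79⁻¹ ≡ 68 (mod 131).
y ≡ 68·108 ≡ 8 (mod 131).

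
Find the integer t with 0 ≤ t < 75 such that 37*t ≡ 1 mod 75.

73

75 = 2*37 + 1
37 = 37*1 + 0
gcd(37, 75) = 1, so the inverse exists.
Bézout: 1 = 1*75 − 2*37.
So 37⁻¹ ≡ −2 ≡ 73 (mod 75).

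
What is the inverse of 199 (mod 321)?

321 = 1*199 + 122
199 = 1*122 + 77
122 = 1*77 + 45
77 = 1*45 + 32
45 = 1*32 + 13
32 = 2*13 + 6
13 = 2*6 + 1
6 = 6*1 + 0
gcd(199, 321) = 1, so the inverse exists.
Bézout: 1 = 31*321 − 50*199.
So 199⁻¹ ≡ −50 ≡ 271 (mod 321).

271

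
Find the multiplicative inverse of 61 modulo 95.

81

95 = 1×61 + 34
61 = 1×34 + 27
34 = 1×27 + 7
27 = 3×7 + 6
7 = 1×6 + 1
6 = 6×1 + 0
gcd(61, 95) = 1, so the inverse exists.
Bézout: 1 = 9×95 − 14×61.
So 61⁻¹ ≡ −14 ≡ 81 (mod 95).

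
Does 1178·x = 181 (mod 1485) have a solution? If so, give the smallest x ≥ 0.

gcd(1178, 1485) = 1, so a unique solution mod 1485 exists.
1178⁻¹ ≡ 1277 (mod 1485).
x ≡ 1277·181 ≡ 962 (mod 1485).

962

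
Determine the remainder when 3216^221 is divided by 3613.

By square-and-multiply:
221 in binary is 11011101, i.e. 221 = 128 + 64 + 16 + 8 + 4 + 1.
3216^1 ≡ 3216 (mod 3613)
3216^2 ≡ 3216^2 = 10342656 ≡ 2250 (mod 3613)
3216^4 ≡ 2250^2 = 5062500 ≡ 687 (mod 3613)
3216^8 ≡ 687^2 = 471969 ≡ 2279 (mod 3613)
3216^16 ≡ 2279^2 = 5193841 ≡ 1960 (mod 3613)
3216^32 ≡ 1960^2 = 3841600 ≡ 981 (mod 3613)
3216^64 ≡ 981^2 = 962361 ≡ 1303 (mod 3613)
3216^128 ≡ 1303^2 = 1697809 ≡ 3312 (mod 3613)
3216^221 = 3216^128 * 3216^64 * 3216^16 * 3216^8 * 3216^4 * 3216^1 ≡ 3312 * 1303 * 1960 * 2279 * 687 * 3216 (mod 3613).
Accumulate the product:
3312 * 1303 = 4315536 ≡ 1614
1614 * 1960 = 3163440 ≡ 2065
2065 * 2279 = 4706135 ≡ 2009
2009 * 687 = 1380183 ≡ 17
17 * 3216 = 54672 ≡ 477

477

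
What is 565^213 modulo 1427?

Compute successive squares:
213 in binary is 11010101, i.e. 213 = 128 + 64 + 16 + 4 + 1.
565^1 ≡ 565 (mod 1427)
565^2 ≡ 565^2 = 319225 ≡ 1004 (mod 1427)
565^4 ≡ 1004^2 = 1008016 ≡ 554 (mod 1427)
565^8 ≡ 554^2 = 306916 ≡ 111 (mod 1427)
565^16 ≡ 111^2 = 12321 ≡ 905 (mod 1427)
565^32 ≡ 905^2 = 819025 ≡ 1354 (mod 1427)
565^64 ≡ 1354^2 = 1833316 ≡ 1048 (mod 1427)
565^128 ≡ 1048^2 = 1098304 ≡ 941 (mod 1427)
565^213 = 565^128 * 565^64 * 565^16 * 565^4 * 565^1 ≡ 941 * 1048 * 905 * 554 * 565 (mod 1427).
Accumulate the product:
941 * 1048 = 986168 ≡ 111
111 * 905 = 100455 ≡ 565
565 * 554 = 313010 ≡ 497
497 * 565 = 280805 ≡ 1113

1113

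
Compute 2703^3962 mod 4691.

2703^1 ≡ 2703 (mod 4691)
2703^2 ≡ 2703^2 = 7306209 ≡ 2322 (mod 4691)
2703^4 ≡ 2322^2 = 5391684 ≡ 1725 (mod 4691)
2703^8 ≡ 1725^2 = 2975625 ≡ 1531 (mod 4691)
2703^16 ≡ 1531^2 = 2343961 ≡ 3152 (mod 4691)
2703^32 ≡ 3152^2 = 9935104 ≡ 4257 (mod 4691)
2703^64 ≡ 4257^2 = 18122049 ≡ 716 (mod 4691)
2703^128 ≡ 716^2 = 512656 ≡ 1337 (mod 4691)
2703^256 ≡ 1337^2 = 1787569 ≡ 298 (mod 4691)
2703^512 ≡ 298^2 = 88804 ≡ 4366 (mod 4691)
2703^1024 ≡ 4366^2 = 19061956 ≡ 2423 (mod 4691)
2703^2048 ≡ 2423^2 = 5870929 ≡ 2488 (mod 4691)
2703^3962 = 2703^2048 · 2703^1024 · 2703^512 · 2703^256 · 2703^64 · 2703^32 · 2703^16 · 2703^8 · 2703^2 ≡ 2488 · 2423 · 4366 · 298 · 716 · 4257 · 3152 · 1531 · 2322 (mod 4691).
Accumulate the product:
2488 · 2423 = 6028424 ≡ 489
489 · 4366 = 2134974 ≡ 569
569 · 298 = 169562 ≡ 686
686 · 716 = 491176 ≡ 3312
3312 · 4257 = 14099184 ≡ 2729
2729 · 3152 = 8601808 ≡ 3205
3205 · 1531 = 4906855 ≡ 69
69 · 2322 = 160218 ≡ 724

724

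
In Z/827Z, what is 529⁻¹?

469

827 = 1*529 + 298
529 = 1*298 + 231
298 = 1*231 + 67
231 = 3*67 + 30
67 = 2*30 + 7
30 = 4*7 + 2
7 = 3*2 + 1
2 = 2*1 + 0
gcd(529, 827) = 1, so the inverse exists.
Back-substitute for 1:
1 = 1*7 − 3*2
  = −3*30 + 13*7
  = 13*67 − 29*30
  = −29*231 + 100*67
  = 100*298 − 129*231
  = −129*529 + 229*298
  = 229*827 − 358*529
So 529⁻¹ ≡ −358 ≡ 469 (mod 827).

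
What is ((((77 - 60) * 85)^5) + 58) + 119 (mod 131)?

77 - 60 = 17
17 * 85 = 1445 ≡ 4 (mod 131)
(4)^5 ≡ 107 (mod 131)
107 + 58 = 165 ≡ 34 (mod 131)
34 + 119 = 153 ≡ 22 (mod 131)

22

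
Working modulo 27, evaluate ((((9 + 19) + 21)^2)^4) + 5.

9 + 19 = 28 ≡ 1 (mod 27)
1 + 21 = 22
(22)^2 ≡ 25 (mod 27)
(25)^4 ≡ 16 (mod 27)
16 + 5 = 21

21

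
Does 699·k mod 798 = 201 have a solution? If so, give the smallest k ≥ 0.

gcd(699, 798) = 3, and 3 | 201, so solutions exist.
Divide through by 3: 233·k ≡ 67 (mod 266).
233⁻¹ ≡ 137 (mod 266).
k ≡ 137·67 ≡ 135 (mod 266).
The smallest non-negative solution is k = 135.

135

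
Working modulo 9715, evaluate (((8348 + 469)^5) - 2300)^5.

6092

8348 + 469 = 8817
(8817)^5 ≡ 2292 (mod 9715)
2292 - 2300 = -8 ≡ 9707 (mod 9715)
(9707)^5 ≡ 6092 (mod 9715)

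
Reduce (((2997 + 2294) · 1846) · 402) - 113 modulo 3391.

278

2997 + 2294 = 5291 ≡ 1900 (mod 3391)
1900 · 1846 = 3507400 ≡ 1106 (mod 3391)
1106 · 402 = 444612 ≡ 391 (mod 3391)
391 - 113 = 278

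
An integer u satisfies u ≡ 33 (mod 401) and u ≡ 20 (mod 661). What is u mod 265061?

401⁻¹ mod 661: 401*511 ≡ 1 (mod 661), so 401⁻¹ ≡ 511.
u = 33 + 401*((20 − 33)*511 mod 661) = 33 + 401*628 = 251861.

251861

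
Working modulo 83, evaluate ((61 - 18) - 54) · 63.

54

61 - 18 = 43
43 - 54 = -11 ≡ 72 (mod 83)
72 · 63 = 4536 ≡ 54 (mod 83)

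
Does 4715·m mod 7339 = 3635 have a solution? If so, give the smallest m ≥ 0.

gcd(4715, 7339) = 41, and 41 does not divide 3635.
So the congruence has no solution.

no solution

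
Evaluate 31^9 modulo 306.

37

By square-and-multiply:
9 in binary is 1001, i.e. 9 = 8 + 1.
31^1 ≡ 31 (mod 306)
31^2 ≡ 31^2 = 961 ≡ 43 (mod 306)
31^4 ≡ 43^2 = 1849 ≡ 13 (mod 306)
31^8 ≡ 13^2 = 169 (mod 306)
31^9 = 31^8 × 31^1 ≡ 169 × 31 (mod 306).
169 × 31 = 5239 ≡ 37 (mod 306).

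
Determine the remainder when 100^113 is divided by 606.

100

Compute successive squares:
113 in binary is 1110001, i.e. 113 = 64 + 32 + 16 + 1.
100^1 ≡ 100 (mod 606)
100^2 ≡ 100^2 = 10000 ≡ 304 (mod 606)
100^4 ≡ 304^2 = 92416 ≡ 304 (mod 606)
100^8 ≡ 304^2 = 92416 ≡ 304 (mod 606)
100^16 ≡ 304^2 = 92416 ≡ 304 (mod 606)
100^32 ≡ 304^2 = 92416 ≡ 304 (mod 606)
100^64 ≡ 304^2 = 92416 ≡ 304 (mod 606)
100^113 = 100^64 * 100^32 * 100^16 * 100^1 ≡ 304 * 304 * 304 * 100 (mod 606).
Accumulate the product:
304 * 304 = 92416 ≡ 304
304 * 304 = 92416 ≡ 304
304 * 100 = 30400 ≡ 100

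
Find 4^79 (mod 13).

4

Compute successive squares:
79 in binary is 1001111, i.e. 79 = 64 + 8 + 4 + 2 + 1.
4^1 ≡ 4 (mod 13)
4^2 ≡ 4^2 = 16 ≡ 3 (mod 13)
4^4 ≡ 3^2 = 9 (mod 13)
4^8 ≡ 9^2 = 81 ≡ 3 (mod 13)
4^16 ≡ 3^2 = 9 (mod 13)
4^32 ≡ 9^2 = 81 ≡ 3 (mod 13)
4^64 ≡ 3^2 = 9 (mod 13)
4^79 = 4^64 · 4^8 · 4^4 · 4^2 · 4^1 ≡ 9 · 3 · 9 · 3 · 4 (mod 13).
Accumulate the product:
9 · 3 = 27 ≡ 1
1 · 9 = 9
9 · 3 = 27 ≡ 1
1 · 4 = 4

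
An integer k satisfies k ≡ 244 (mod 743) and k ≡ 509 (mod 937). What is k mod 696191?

139185

743⁻¹ mod 937: 743·227 ≡ 1 (mod 937), so 743⁻¹ ≡ 227.
k = 244 + 743·((509 − 244)·227 mod 937) = 244 + 743·187 = 139185.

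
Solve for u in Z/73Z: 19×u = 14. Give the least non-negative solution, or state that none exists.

43

gcd(19, 73) = 1, so a unique solution mod 73 exists.
19⁻¹ ≡ 50 (mod 73).
u ≡ 50×14 ≡ 43 (mod 73).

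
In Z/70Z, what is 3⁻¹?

47

By the extended Euclidean algorithm:
70 = 23*3 + 1
3 = 3*1 + 0
gcd(3, 70) = 1, so the inverse exists.
Bézout: 1 = 1*70 − 23*3.
So 3⁻¹ ≡ −23 ≡ 47 (mod 70).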